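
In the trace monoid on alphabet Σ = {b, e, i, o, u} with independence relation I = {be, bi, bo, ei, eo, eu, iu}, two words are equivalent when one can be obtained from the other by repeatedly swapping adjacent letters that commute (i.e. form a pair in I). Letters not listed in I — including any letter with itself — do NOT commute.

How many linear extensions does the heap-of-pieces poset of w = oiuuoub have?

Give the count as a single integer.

0(o) covers ∅
1(i) covers 0:o
2(u) covers 0:o
3(u) covers 2:u
4(o) covers 1:i, 3:u
5(u) covers 4:o
6(b) covers 5:u
floor of heap: 0:o
completions by unplaced set U, small U first (add the entries for U minus each lowest piece of U):
  |U|=1: {6}:1
  |U|=2: {5,6}:1
  |U|=3: {4,5,6}:1
  |U|=4: {1,4,5,6}:1  {3,4,5,6}:1
  |U|=5: {1,3,4,5,6}:2  {2,3,4,5,6}:1
  start at 0(o): 3

3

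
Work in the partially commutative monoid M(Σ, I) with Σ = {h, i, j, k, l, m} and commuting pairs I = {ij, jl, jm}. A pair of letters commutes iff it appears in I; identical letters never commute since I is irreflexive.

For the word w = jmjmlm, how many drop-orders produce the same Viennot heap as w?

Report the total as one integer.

15

piece 0:j — minimal
piece 1:m — minimal
piece 2:j rests on {0:j}
piece 3:m rests on {1:m}
piece 4:l rests on {3:m}
piece 5:m rests on {4:l}
minimal pieces: {0:j, 1:m}
ways to finish when only these pieces remain (= sum over removing one remaining piece with nothing left below it):
  1 left: {2}→1  {5}→1
  2 left: {0,2}→1  {2,5}→2  {4,5}→1
  3 left: {0,2,5}→3  {2,4,5}→3  {3,4,5}→1
  4 left: {0,2,4,5}→6  {1,3,4,5}→1  {2,3,4,5}→4
  placing 0:j first → 5 extensions
  placing 1:m first → 10 extensions
total linear extensions = 15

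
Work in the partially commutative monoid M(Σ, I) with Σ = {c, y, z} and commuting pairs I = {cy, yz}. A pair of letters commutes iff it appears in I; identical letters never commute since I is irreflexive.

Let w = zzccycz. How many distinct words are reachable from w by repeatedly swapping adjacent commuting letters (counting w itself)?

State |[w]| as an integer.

#0=z has no predecessor
#1=z depends on [0:z]
#2=c depends on [1:z]
#3=c depends on [2:c]
#4=y has no predecessor
#5=c depends on [3:c]
#6=z depends on [5:c]
sources: [0:z, 4:y]
N(rest) = Σ N(rest − s) over sources s of rest; N(one piece) = 1:
  size 1 → [4]=1  [6]=1
  size 2 → [4,6]=2  [5,6]=1
  size 3 → [3,5,6]=1  [4,5,6]=3
  size 4 → [2,3,5,6]=1  [3,4,5,6]=4
  size 5 → [1,2,3,5,6]=1  [2,3,4,5,6]=5
  first=0(z) contributes 6
  first=4(y) contributes 1
|[w]| = 7

7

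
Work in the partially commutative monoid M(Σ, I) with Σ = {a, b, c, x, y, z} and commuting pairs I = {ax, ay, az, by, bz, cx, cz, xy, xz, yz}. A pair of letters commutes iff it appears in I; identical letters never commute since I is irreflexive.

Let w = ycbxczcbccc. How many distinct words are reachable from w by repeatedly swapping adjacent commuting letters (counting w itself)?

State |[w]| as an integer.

33

#0=y has no predecessor
#1=c depends on [0:y]
#2=b depends on [1:c]
#3=x depends on [2:b]
#4=c depends on [2:b]
#5=z has no predecessor
#6=c depends on [4:c]
#7=b depends on [3:x, 6:c]
#8=c depends on [7:b]
#9=c depends on [8:c]
#10=c depends on [9:c]
sources: [0:y, 5:z]
N(rest) = Σ N(rest − s) over sources s of rest; N(one piece) = 1:
  size 1 → [5]=1  [10]=1
  size 2 → [5,10]=2  [9,10]=1
  size 3 → [5,9,10]=3  [8,9,10]=1
  size 4 → [5,8,9,10]=4  [7,8,9,10]=1
  size 5 → [3,7,8,9,10]=1  [5,7,8,9,10]=5  [6,7,8,9,10]=1
  size 6 → [3,5,7,8,9,10]=6  [3,6,7,8,9,10]=2  [4,6,7,8,9,10]=1  [5,6,7,8,9,10]=6
  size 7 → [3,4,6,7,8,9,10]=3  [3,5,6,7,8,9,10]=14  [4,5,6,7,8,9,10]=7
  size 8 → [2,3,4,6,7,8,9,10]=3  [3,4,5,6,7,8,9,10]=24
  size 9 → [1,2,3,4,6,7,8,9,10]=3  [2,3,4,5,6,7,8,9,10]=27
  first=0(y) contributes 30
  first=5(z) contributes 3
|[w]| = 33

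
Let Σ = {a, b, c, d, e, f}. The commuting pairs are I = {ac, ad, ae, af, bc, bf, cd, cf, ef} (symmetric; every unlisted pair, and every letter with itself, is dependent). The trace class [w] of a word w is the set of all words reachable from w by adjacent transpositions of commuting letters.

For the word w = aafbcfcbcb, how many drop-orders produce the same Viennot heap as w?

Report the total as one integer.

2520

0(a) covers ∅
1(a) covers 0:a
2(f) covers ∅
3(b) covers 1:a
4(c) covers ∅
5(f) covers 2:f
6(c) covers 4:c
7(b) covers 3:b
8(c) covers 6:c
9(b) covers 7:b
floor of heap: 0:a, 2:f, 4:c
completions by unplaced set U, small U first (add the entries for U minus each lowest piece of U):
  |U|=1: {5}:1  {8}:1  {9}:1
  |U|=2: {2,5}:1  {5,8}:2  {5,9}:2  {6,8}:1  {7,9}:1  {8,9}:2
  |U|=3: {2,5,8}:3  {2,5,9}:3  {3,7,9}:1  {4,6,8}:1  {5,6,8}:3  {5,7,9}:3  {5,8,9}:6  {6,8,9}:3  {7,8,9}:3
  |U|=4: {1,3,7,9}:1  {2,5,6,8}:6  {2,5,7,9}:6  {2,5,8,9}:12  {3,5,7,9}:4  {3,7,8,9}:4  {4,5,6,8}:4  {4,6,8,9}:4  {5,6,8,9}:12  {5,7,8,9}:12  {6,7,8,9}:6
  |U|=5: {0,1,3,7,9}:1  {1,3,5,7,9}:5  {1,3,7,8,9}:5  {2,3,5,7,9}:10  {2,4,5,6,8}:10  {2,5,6,8,9}:30  {2,5,7,8,9}:30  {3,5,7,8,9}:20  {3,6,7,8,9}:10  {4,5,6,8,9}:20  {4,6,7,8,9}:10  {5,6,7,8,9}:30
  |U|=6: {0,1,3,5,7,9}:6  {0,1,3,7,8,9}:6  {1,2,3,5,7,9}:15  {1,3,5,7,8,9}:30  {1,3,6,7,8,9}:15  {2,3,5,7,8,9}:60  {2,4,5,6,8,9}:60  {2,5,6,7,8,9}:90  {3,4,6,7,8,9}:20  {3,5,6,7,8,9}:60  {4,5,6,7,8,9}:60
  |U|=7: {0,1,2,3,5,7,9}:21  {0,1,3,5,7,8,9}:42  {0,1,3,6,7,8,9}:21  {1,2,3,5,7,8,9}:105  {1,3,4,6,7,8,9}:35  {1,3,5,6,7,8,9}:105  {2,3,5,6,7,8,9}:210  {2,4,5,6,7,8,9}:210  {3,4,5,6,7,8,9}:140
  |U|=8: {0,1,2,3,5,7,8,9}:168  {0,1,3,4,6,7,8,9}:56  {0,1,3,5,6,7,8,9}:168  {1,2,3,5,6,7,8,9}:420  {1,3,4,5,6,7,8,9}:280  {2,3,4,5,6,7,8,9}:560
  start at 0(a): 1260
  start at 2(f): 504
  start at 4(c): 756
sum over floor = 2520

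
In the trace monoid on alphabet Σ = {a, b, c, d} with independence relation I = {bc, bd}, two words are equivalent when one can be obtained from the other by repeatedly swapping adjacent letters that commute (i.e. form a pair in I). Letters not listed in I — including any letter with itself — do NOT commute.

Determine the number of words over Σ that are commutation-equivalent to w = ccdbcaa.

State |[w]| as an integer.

5

piece 0:c — minimal
piece 1:c rests on {0:c}
piece 2:d rests on {1:c}
piece 3:b — minimal
piece 4:c rests on {2:d}
piece 5:a rests on {3:b, 4:c}
piece 6:a rests on {5:a}
minimal pieces: {0:c, 3:b}
ways to finish when only these pieces remain (= sum over removing one remaining piece with nothing left below it):
  1 left: {6}→1
  2 left: {5,6}→1
  3 left: {3,5,6}→1  {4,5,6}→1
  4 left: {2,4,5,6}→1  {3,4,5,6}→2
  5 left: {1,2,4,5,6}→1  {2,3,4,5,6}→3
  placing 0:c first → 4 extensions
  placing 3:b first → 1 extensions
total linear extensions = 5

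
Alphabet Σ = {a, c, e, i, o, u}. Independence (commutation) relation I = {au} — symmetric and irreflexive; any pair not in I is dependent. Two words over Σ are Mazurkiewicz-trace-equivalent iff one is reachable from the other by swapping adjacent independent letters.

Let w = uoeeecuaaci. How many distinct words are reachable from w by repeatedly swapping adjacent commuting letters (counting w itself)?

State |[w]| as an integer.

3

piece 0:u — minimal
piece 1:o rests on {0:u}
piece 2:e rests on {1:o}
piece 3:e rests on {2:e}
piece 4:e rests on {3:e}
piece 5:c rests on {4:e}
piece 6:u rests on {5:c}
piece 7:a rests on {5:c}
piece 8:a rests on {7:a}
piece 9:c rests on {6:u, 8:a}
piece 10:i rests on {9:c}
minimal pieces: {0:u}
ways to finish when only these pieces remain (= sum over removing one remaining piece with nothing left below it):
  1 left: {10}→1
  2 left: {9,10}→1
  3 left: {6,9,10}→1  {8,9,10}→1
  4 left: {6,8,9,10}→2  {7,8,9,10}→1
  5 left: {6,7,8,9,10}→3
  6 left: {5,6,7,8,9,10}→3
  7 left: {4,5,6,7,8,9,10}→3
  8 left: {3,4,5,6,7,8,9,10}→3
  9 left: {2,3,4,5,6,7,8,9,10}→3
  placing 0:u first → 3 extensions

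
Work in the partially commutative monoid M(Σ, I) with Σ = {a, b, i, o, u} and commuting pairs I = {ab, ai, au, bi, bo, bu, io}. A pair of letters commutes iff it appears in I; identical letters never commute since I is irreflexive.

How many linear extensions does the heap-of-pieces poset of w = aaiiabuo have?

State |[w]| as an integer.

160

piece 0:a — minimal
piece 1:a rests on {0:a}
piece 2:i — minimal
piece 3:i rests on {2:i}
piece 4:a rests on {1:a}
piece 5:b — minimal
piece 6:u rests on {3:i}
piece 7:o rests on {4:a, 6:u}
minimal pieces: {0:a, 2:i, 5:b}
ways to finish when only these pieces remain (= sum over removing one remaining piece with nothing left below it):
  1 left: {5}→1  {7}→1
  2 left: {4,7}→1  {5,7}→2  {6,7}→1
  3 left: {1,4,7}→1  {3,6,7}→1  {4,5,7}→3  {4,6,7}→2  {5,6,7}→3
  4 left: {0,1,4,7}→1  {1,4,5,7}→4  {1,4,6,7}→3  {2,3,6,7}→1  {3,4,6,7}→3  {3,5,6,7}→4  {4,5,6,7}→8
  5 left: {0,1,4,5,7}→5  {0,1,4,6,7}→4  {1,3,4,6,7}→6  {1,4,5,6,7}→15  {2,3,4,6,7}→4  {2,3,5,6,7}→5  {3,4,5,6,7}→15
  6 left: {0,1,3,4,6,7}→10  {0,1,4,5,6,7}→24  {1,2,3,4,6,7}→10  {1,3,4,5,6,7}→36  {2,3,4,5,6,7}→24
  placing 0:a first → 70 extensions
  placing 2:i first → 70 extensions
  placing 5:b first → 20 extensions
total linear extensions = 160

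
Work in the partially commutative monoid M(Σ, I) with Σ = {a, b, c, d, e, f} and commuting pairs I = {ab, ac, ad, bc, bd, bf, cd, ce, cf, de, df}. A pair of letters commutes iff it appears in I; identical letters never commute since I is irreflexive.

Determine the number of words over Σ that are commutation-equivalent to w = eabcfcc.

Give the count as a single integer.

105

0(e) covers ∅
1(a) covers 0:e
2(b) covers 0:e
3(c) covers ∅
4(f) covers 1:a
5(c) covers 3:c
6(c) covers 5:c
floor of heap: 0:e, 3:c
completions by unplaced set U, small U first (add the entries for U minus each lowest piece of U):
  |U|=1: {2}:1  {4}:1  {6}:1
  |U|=2: {1,4}:1  {2,4}:2  {2,6}:2  {4,6}:2  {5,6}:1
  |U|=3: {1,2,4}:3  {1,4,6}:3  {2,4,6}:6  {2,5,6}:3  {3,5,6}:1  {4,5,6}:3
  |U|=4: {0,1,2,4}:3  {1,2,4,6}:12  {1,4,5,6}:6  {2,3,5,6}:4  {2,4,5,6}:12  {3,4,5,6}:4
  |U|=5: {0,1,2,4,6}:15  {1,2,4,5,6}:30  {1,3,4,5,6}:10  {2,3,4,5,6}:20
  start at 0(e): 60
  start at 3(c): 45
sum over floor = 105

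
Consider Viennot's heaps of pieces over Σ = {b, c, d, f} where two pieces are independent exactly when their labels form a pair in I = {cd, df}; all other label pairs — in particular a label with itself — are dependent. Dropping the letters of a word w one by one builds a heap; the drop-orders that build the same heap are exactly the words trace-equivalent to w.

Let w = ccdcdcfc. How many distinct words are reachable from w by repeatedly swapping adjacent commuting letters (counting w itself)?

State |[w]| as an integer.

0(c) covers ∅
1(c) covers 0:c
2(d) covers ∅
3(c) covers 1:c
4(d) covers 2:d
5(c) covers 3:c
6(f) covers 5:c
7(c) covers 6:f
floor of heap: 0:c, 2:d
completions by unplaced set U, small U first (add the entries for U minus each lowest piece of U):
  |U|=1: {4}:1  {7}:1
  |U|=2: {2,4}:1  {4,7}:2  {6,7}:1
  |U|=3: {2,4,7}:3  {4,6,7}:3  {5,6,7}:1
  |U|=4: {2,4,6,7}:6  {3,5,6,7}:1  {4,5,6,7}:4
  |U|=5: {1,3,5,6,7}:1  {2,4,5,6,7}:10  {3,4,5,6,7}:5
  |U|=6: {0,1,3,5,6,7}:1  {1,3,4,5,6,7}:6  {2,3,4,5,6,7}:15
  start at 0(c): 21
  start at 2(d): 7
sum over floor = 28

28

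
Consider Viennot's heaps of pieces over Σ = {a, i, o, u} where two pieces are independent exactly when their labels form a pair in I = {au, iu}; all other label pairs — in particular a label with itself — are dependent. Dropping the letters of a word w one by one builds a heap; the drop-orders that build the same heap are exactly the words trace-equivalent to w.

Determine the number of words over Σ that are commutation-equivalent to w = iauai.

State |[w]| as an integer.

piece 0:i — minimal
piece 1:a rests on {0:i}
piece 2:u — minimal
piece 3:a rests on {1:a}
piece 4:i rests on {3:a}
minimal pieces: {0:i, 2:u}
ways to finish when only these pieces remain (= sum over removing one remaining piece with nothing left below it):
  1 left: {2}→1  {4}→1
  2 left: {2,4}→2  {3,4}→1
  3 left: {1,3,4}→1  {2,3,4}→3
  placing 0:i first → 4 extensions
  placing 2:u first → 1 extensions
total linear extensions = 5

5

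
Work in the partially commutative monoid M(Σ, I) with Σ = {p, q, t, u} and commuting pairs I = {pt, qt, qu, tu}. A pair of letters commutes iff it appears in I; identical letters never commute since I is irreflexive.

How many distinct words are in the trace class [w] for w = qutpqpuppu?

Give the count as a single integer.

#0=q has no predecessor
#1=u has no predecessor
#2=t has no predecessor
#3=p depends on [0:q, 1:u]
#4=q depends on [3:p]
#5=p depends on [4:q]
#6=u depends on [5:p]
#7=p depends on [6:u]
#8=p depends on [7:p]
#9=u depends on [8:p]
sources: [0:q, 1:u, 2:t]
N(rest) = Σ N(rest − s) over sources s of rest; N(one piece) = 1:
  size 1 → [2]=1  [9]=1
  size 2 → [2,9]=2  [8,9]=1
  size 3 → [2,8,9]=3  [7,8,9]=1
  size 4 → [2,7,8,9]=4  [6,7,8,9]=1
  size 5 → [2,6,7,8,9]=5  [5,6,7,8,9]=1
  size 6 → [2,5,6,7,8,9]=6  [4,5,6,7,8,9]=1
  size 7 → [2,4,5,6,7,8,9]=7  [3,4,5,6,7,8,9]=1
  size 8 → [0,3,4,5,6,7,8,9]=1  [1,3,4,5,6,7,8,9]=1  [2,3,4,5,6,7,8,9]=8
  first=0(q) contributes 9
  first=1(u) contributes 9
  first=2(t) contributes 2
|[w]| = 20

20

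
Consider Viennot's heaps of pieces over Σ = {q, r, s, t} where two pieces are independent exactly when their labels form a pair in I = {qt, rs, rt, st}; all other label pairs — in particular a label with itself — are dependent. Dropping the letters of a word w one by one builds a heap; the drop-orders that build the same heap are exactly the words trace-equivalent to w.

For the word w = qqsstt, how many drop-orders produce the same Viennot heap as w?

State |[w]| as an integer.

0(q) covers ∅
1(q) covers 0:q
2(s) covers 1:q
3(s) covers 2:s
4(t) covers ∅
5(t) covers 4:t
floor of heap: 0:q, 4:t
completions by unplaced set U, small U first (add the entries for U minus each lowest piece of U):
  |U|=1: {3}:1  {5}:1
  |U|=2: {2,3}:1  {3,5}:2  {4,5}:1
  |U|=3: {1,2,3}:1  {2,3,5}:3  {3,4,5}:3
  |U|=4: {0,1,2,3}:1  {1,2,3,5}:4  {2,3,4,5}:6
  start at 0(q): 10
  start at 4(t): 5
sum over floor = 15

15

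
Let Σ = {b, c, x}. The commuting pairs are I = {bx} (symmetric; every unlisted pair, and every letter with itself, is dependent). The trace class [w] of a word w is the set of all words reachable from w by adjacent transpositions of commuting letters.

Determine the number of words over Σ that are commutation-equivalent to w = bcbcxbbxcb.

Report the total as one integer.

piece 0:b — minimal
piece 1:c rests on {0:b}
piece 2:b rests on {1:c}
piece 3:c rests on {2:b}
piece 4:x rests on {3:c}
piece 5:b rests on {3:c}
piece 6:b rests on {5:b}
piece 7:x rests on {4:x}
piece 8:c rests on {6:b, 7:x}
piece 9:b rests on {8:c}
minimal pieces: {0:b}
ways to finish when only these pieces remain (= sum over removing one remaining piece with nothing left below it):
  1 left: {9}→1
  2 left: {8,9}→1
  3 left: {6,8,9}→1  {7,8,9}→1
  4 left: {4,7,8,9}→1  {5,6,8,9}→1  {6,7,8,9}→2
  5 left: {4,6,7,8,9}→3  {5,6,7,8,9}→3
  6 left: {4,5,6,7,8,9}→6
  7 left: {3,4,5,6,7,8,9}→6
  8 left: {2,3,4,5,6,7,8,9}→6
  placing 0:b first → 6 extensions

6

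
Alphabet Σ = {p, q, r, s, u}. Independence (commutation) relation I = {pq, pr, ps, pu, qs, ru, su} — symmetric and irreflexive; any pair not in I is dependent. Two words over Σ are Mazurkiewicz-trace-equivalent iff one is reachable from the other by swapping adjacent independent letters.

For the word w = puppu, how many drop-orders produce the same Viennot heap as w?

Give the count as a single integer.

piece 0:p — minimal
piece 1:u — minimal
piece 2:p rests on {0:p}
piece 3:p rests on {2:p}
piece 4:u rests on {1:u}
minimal pieces: {0:p, 1:u}
ways to finish when only these pieces remain (= sum over removing one remaining piece with nothing left below it):
  1 left: {3}→1  {4}→1
  2 left: {1,4}→1  {2,3}→1  {3,4}→2
  3 left: {0,2,3}→1  {1,3,4}→3  {2,3,4}→3
  placing 0:p first → 6 extensions
  placing 1:u first → 4 extensions
total linear extensions = 10

10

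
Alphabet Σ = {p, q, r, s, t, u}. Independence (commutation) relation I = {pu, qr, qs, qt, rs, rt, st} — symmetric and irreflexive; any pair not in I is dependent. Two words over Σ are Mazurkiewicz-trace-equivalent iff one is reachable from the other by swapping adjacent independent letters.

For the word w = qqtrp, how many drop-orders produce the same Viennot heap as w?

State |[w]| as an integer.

piece 0:q — minimal
piece 1:q rests on {0:q}
piece 2:t — minimal
piece 3:r — minimal
piece 4:p rests on {1:q, 2:t, 3:r}
minimal pieces: {0:q, 2:t, 3:r}
ways to finish when only these pieces remain (= sum over removing one remaining piece with nothing left below it):
  1 left: {4}→1
  2 left: {1,4}→1  {2,4}→1  {3,4}→1
  3 left: {0,1,4}→1  {1,2,4}→2  {1,3,4}→2  {2,3,4}→2
  placing 0:q first → 6 extensions
  placing 2:t first → 3 extensions
  placing 3:r first → 3 extensions
total linear extensions = 12

12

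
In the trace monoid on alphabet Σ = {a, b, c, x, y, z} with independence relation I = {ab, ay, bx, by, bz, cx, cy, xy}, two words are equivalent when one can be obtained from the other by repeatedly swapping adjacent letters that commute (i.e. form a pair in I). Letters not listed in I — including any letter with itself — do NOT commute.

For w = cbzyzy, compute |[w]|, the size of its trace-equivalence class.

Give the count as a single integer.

5

#0=c has no predecessor
#1=b depends on [0:c]
#2=z depends on [0:c]
#3=y depends on [2:z]
#4=z depends on [3:y]
#5=y depends on [4:z]
sources: [0:c]
N(rest) = Σ N(rest − s) over sources s of rest; N(one piece) = 1:
  size 1 → [1]=1  [5]=1
  size 2 → [1,5]=2  [4,5]=1
  size 3 → [1,4,5]=3  [3,4,5]=1
  size 4 → [1,3,4,5]=4  [2,3,4,5]=1
  first=0(c) contributes 5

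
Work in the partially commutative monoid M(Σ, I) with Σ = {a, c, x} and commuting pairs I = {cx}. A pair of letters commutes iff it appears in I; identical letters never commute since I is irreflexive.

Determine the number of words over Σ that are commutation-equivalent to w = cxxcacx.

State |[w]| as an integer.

12

piece 0:c — minimal
piece 1:x — minimal
piece 2:x rests on {1:x}
piece 3:c rests on {0:c}
piece 4:a rests on {2:x, 3:c}
piece 5:c rests on {4:a}
piece 6:x rests on {4:a}
minimal pieces: {0:c, 1:x}
ways to finish when only these pieces remain (= sum over removing one remaining piece with nothing left below it):
  1 left: {5}→1  {6}→1
  2 left: {5,6}→2
  3 left: {4,5,6}→2
  4 left: {2,4,5,6}→2  {3,4,5,6}→2
  5 left: {0,3,4,5,6}→2  {1,2,4,5,6}→2  {2,3,4,5,6}→4
  placing 0:c first → 6 extensions
  placing 1:x first → 6 extensions
total linear extensions = 12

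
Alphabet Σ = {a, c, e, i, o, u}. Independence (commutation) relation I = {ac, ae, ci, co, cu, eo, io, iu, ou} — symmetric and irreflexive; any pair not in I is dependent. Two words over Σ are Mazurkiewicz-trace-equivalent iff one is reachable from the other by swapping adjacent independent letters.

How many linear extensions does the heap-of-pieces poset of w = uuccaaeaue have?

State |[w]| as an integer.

52

drop 0:u onto floor
drop 1:u onto {0:u}
drop 2:c onto floor
drop 3:c onto {2:c}
drop 4:a onto {1:u}
drop 5:a onto {4:a}
drop 6:e onto {1:u, 3:c}
drop 7:a onto {5:a}
drop 8:u onto {6:e, 7:a}
drop 9:e onto {8:u}
ground layer = {0:u, 2:c}
drop-orders for the pieces not yet dropped (sum over which currently-grounded one goes next):
  1 to go: {9} 1
  2 to go: {8,9} 1
  3 to go: {6,8,9} 1  {7,8,9} 1
  4 to go: {3,6,8,9} 1  {5,7,8,9} 1  {6,7,8,9} 2
  5 to go: {2,3,6,8,9} 1  {3,6,7,8,9} 3  {4,5,7,8,9} 1  {5,6,7,8,9} 3
  6 to go: {2,3,6,7,8,9} 4  {3,5,6,7,8,9} 6  {4,5,6,7,8,9} 4
  7 to go: {1,4,5,6,7,8,9} 4  {2,3,5,6,7,8,9} 10  {3,4,5,6,7,8,9} 10
  8 to go: {0,1,4,5,6,7,8,9} 4  {1,3,4,5,6,7,8,9} 14  {2,3,4,5,6,7,8,9} 20
  if 0:u drops first: 34 orders
  if 2:c drops first: 18 orders
heap linearizations: 52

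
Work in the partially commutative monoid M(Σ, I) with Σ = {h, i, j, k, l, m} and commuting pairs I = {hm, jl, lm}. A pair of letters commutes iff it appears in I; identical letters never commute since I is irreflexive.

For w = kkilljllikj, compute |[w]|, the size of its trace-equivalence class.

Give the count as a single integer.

piece 0:k — minimal
piece 1:k rests on {0:k}
piece 2:i rests on {1:k}
piece 3:l rests on {2:i}
piece 4:l rests on {3:l}
piece 5:j rests on {2:i}
piece 6:l rests on {4:l}
piece 7:l rests on {6:l}
piece 8:i rests on {5:j, 7:l}
piece 9:k rests on {8:i}
piece 10:j rests on {9:k}
minimal pieces: {0:k}
ways to finish when only these pieces remain (= sum over removing one remaining piece with nothing left below it):
  1 left: {10}→1
  2 left: {9,10}→1
  3 left: {8,9,10}→1
  4 left: {5,8,9,10}→1  {7,8,9,10}→1
  5 left: {5,7,8,9,10}→2  {6,7,8,9,10}→1
  6 left: {4,6,7,8,9,10}→1  {5,6,7,8,9,10}→3
  7 left: {3,4,6,7,8,9,10}→1  {4,5,6,7,8,9,10}→4
  8 left: {3,4,5,6,7,8,9,10}→5
  9 left: {2,3,4,5,6,7,8,9,10}→5
  placing 0:k first → 5 extensions

5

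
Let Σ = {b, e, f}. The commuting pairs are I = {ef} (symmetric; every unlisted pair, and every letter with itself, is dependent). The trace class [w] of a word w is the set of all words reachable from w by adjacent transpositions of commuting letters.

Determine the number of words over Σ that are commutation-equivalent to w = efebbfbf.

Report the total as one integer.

3

0(e) covers ∅
1(f) covers ∅
2(e) covers 0:e
3(b) covers 1:f, 2:e
4(b) covers 3:b
5(f) covers 4:b
6(b) covers 5:f
7(f) covers 6:b
floor of heap: 0:e, 1:f
completions by unplaced set U, small U first (add the entries for U minus each lowest piece of U):
  |U|=1: {7}:1
  |U|=2: {6,7}:1
  |U|=3: {5,6,7}:1
  |U|=4: {4,5,6,7}:1
  |U|=5: {3,4,5,6,7}:1
  |U|=6: {1,3,4,5,6,7}:1  {2,3,4,5,6,7}:1
  start at 0(e): 2
  start at 1(f): 1
sum over floor = 3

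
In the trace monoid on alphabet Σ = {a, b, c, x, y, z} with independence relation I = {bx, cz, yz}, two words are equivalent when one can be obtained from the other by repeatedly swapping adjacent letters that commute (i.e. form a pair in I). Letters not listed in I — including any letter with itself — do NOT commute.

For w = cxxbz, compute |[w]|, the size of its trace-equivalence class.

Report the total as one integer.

piece 0:c — minimal
piece 1:x rests on {0:c}
piece 2:x rests on {1:x}
piece 3:b rests on {0:c}
piece 4:z rests on {2:x, 3:b}
minimal pieces: {0:c}
ways to finish when only these pieces remain (= sum over removing one remaining piece with nothing left below it):
  1 left: {4}→1
  2 left: {2,4}→1  {3,4}→1
  3 left: {1,2,4}→1  {2,3,4}→2
  placing 0:c first → 3 extensions

3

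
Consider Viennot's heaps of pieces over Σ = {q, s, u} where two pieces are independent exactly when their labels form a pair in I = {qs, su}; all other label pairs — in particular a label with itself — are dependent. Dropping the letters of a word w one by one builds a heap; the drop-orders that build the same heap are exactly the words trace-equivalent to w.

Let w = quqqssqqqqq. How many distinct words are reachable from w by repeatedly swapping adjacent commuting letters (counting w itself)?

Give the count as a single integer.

55

#0=q has no predecessor
#1=u depends on [0:q]
#2=q depends on [1:u]
#3=q depends on [2:q]
#4=s has no predecessor
#5=s depends on [4:s]
#6=q depends on [3:q]
#7=q depends on [6:q]
#8=q depends on [7:q]
#9=q depends on [8:q]
#10=q depends on [9:q]
sources: [0:q, 4:s]
N(rest) = Σ N(rest − s) over sources s of rest; N(one piece) = 1:
  size 1 → [5]=1  [10]=1
  size 2 → [4,5]=1  [5,10]=2  [9,10]=1
  size 3 → [4,5,10]=3  [5,9,10]=3  [8,9,10]=1
  size 4 → [4,5,9,10]=6  [5,8,9,10]=4  [7,8,9,10]=1
  size 5 → [4,5,8,9,10]=10  [5,7,8,9,10]=5  [6,7,8,9,10]=1
  size 6 → [3,6,7,8,9,10]=1  [4,5,7,8,9,10]=15  [5,6,7,8,9,10]=6
  size 7 → [2,3,6,7,8,9,10]=1  [3,5,6,7,8,9,10]=7  [4,5,6,7,8,9,10]=21
  size 8 → [1,2,3,6,7,8,9,10]=1  [2,3,5,6,7,8,9,10]=8  [3,4,5,6,7,8,9,10]=28
  size 9 → [0,1,2,3,6,7,8,9,10]=1  [1,2,3,5,6,7,8,9,10]=9  [2,3,4,5,6,7,8,9,10]=36
  first=0(q) contributes 45
  first=4(s) contributes 10
|[w]| = 55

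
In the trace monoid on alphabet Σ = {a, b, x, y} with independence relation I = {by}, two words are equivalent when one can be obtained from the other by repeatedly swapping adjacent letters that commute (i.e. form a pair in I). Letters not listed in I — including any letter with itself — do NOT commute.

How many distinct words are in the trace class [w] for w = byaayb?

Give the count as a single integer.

4

drop 0:b onto floor
drop 1:y onto floor
drop 2:a onto {0:b, 1:y}
drop 3:a onto {2:a}
drop 4:y onto {3:a}
drop 5:b onto {3:a}
ground layer = {0:b, 1:y}
drop-orders for the pieces not yet dropped (sum over which currently-grounded one goes next):
  1 to go: {4} 1  {5} 1
  2 to go: {4,5} 2
  3 to go: {3,4,5} 2
  4 to go: {2,3,4,5} 2
  if 0:b drops first: 2 orders
  if 1:y drops first: 2 orders
heap linearizations: 4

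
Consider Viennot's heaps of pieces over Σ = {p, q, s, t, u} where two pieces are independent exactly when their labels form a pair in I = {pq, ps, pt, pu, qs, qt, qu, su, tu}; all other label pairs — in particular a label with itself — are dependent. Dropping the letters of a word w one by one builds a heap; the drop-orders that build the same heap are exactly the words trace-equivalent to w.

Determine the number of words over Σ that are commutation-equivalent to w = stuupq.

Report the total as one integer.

180

#0=s has no predecessor
#1=t depends on [0:s]
#2=u has no predecessor
#3=u depends on [2:u]
#4=p has no predecessor
#5=q has no predecessor
sources: [0:s, 2:u, 4:p, 5:q]
N(rest) = Σ N(rest − s) over sources s of rest; N(one piece) = 1:
  size 1 → [1]=1  [3]=1  [4]=1  [5]=1
  size 2 → [0,1]=1  [1,3]=2  [1,4]=2  [1,5]=2  [2,3]=1  [3,4]=2  [3,5]=2  [4,5]=2
  size 3 → [0,1,3]=3  [0,1,4]=3  [0,1,5]=3  [1,2,3]=3  [1,3,4]=6  [1,3,5]=6  [1,4,5]=6  [2,3,4]=3  [2,3,5]=3  [3,4,5]=6
  size 4 → [0,1,2,3]=6  [0,1,3,4]=12  [0,1,3,5]=12  [0,1,4,5]=12  [1,2,3,4]=12  [1,2,3,5]=12  [1,3,4,5]=24  [2,3,4,5]=12
  first=0(s) contributes 60
  first=2(u) contributes 60
  first=4(p) contributes 30
  first=5(q) contributes 30
|[w]| = 180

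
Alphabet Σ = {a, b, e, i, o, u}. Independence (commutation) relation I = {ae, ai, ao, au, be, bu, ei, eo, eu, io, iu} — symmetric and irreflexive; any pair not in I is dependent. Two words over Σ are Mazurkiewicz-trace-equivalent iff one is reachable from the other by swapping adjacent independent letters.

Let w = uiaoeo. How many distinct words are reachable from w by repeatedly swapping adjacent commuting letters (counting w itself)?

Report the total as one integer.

120

0(u) covers ∅
1(i) covers ∅
2(a) covers ∅
3(o) covers 0:u
4(e) covers ∅
5(o) covers 3:o
floor of heap: 0:u, 1:i, 2:a, 4:e
completions by unplaced set U, small U first (add the entries for U minus each lowest piece of U):
  |U|=1: {1}:1  {2}:1  {4}:1  {5}:1
  |U|=2: {1,2}:2  {1,4}:2  {1,5}:2  {2,4}:2  {2,5}:2  {3,5}:1  {4,5}:2
  |U|=3: {0,3,5}:1  {1,2,4}:6  {1,2,5}:6  {1,3,5}:3  {1,4,5}:6  {2,3,5}:3  {2,4,5}:6  {3,4,5}:3
  |U|=4: {0,1,3,5}:4  {0,2,3,5}:4  {0,3,4,5}:4  {1,2,3,5}:12  {1,2,4,5}:24  {1,3,4,5}:12  {2,3,4,5}:12
  start at 0(u): 60
  start at 1(i): 20
  start at 2(a): 20
  start at 4(e): 20
sum over floor = 120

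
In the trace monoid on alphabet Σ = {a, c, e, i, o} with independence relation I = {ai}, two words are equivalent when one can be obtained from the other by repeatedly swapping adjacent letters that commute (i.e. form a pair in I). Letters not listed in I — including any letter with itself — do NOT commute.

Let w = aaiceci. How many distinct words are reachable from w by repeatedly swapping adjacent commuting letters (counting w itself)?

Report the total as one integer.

piece 0:a — minimal
piece 1:a rests on {0:a}
piece 2:i — minimal
piece 3:c rests on {1:a, 2:i}
piece 4:e rests on {3:c}
piece 5:c rests on {4:e}
piece 6:i rests on {5:c}
minimal pieces: {0:a, 2:i}
ways to finish when only these pieces remain (= sum over removing one remaining piece with nothing left below it):
  1 left: {6}→1
  2 left: {5,6}→1
  3 left: {4,5,6}→1
  4 left: {3,4,5,6}→1
  5 left: {1,3,4,5,6}→1  {2,3,4,5,6}→1
  placing 0:a first → 2 extensions
  placing 2:i first → 1 extensions
total linear extensions = 3

3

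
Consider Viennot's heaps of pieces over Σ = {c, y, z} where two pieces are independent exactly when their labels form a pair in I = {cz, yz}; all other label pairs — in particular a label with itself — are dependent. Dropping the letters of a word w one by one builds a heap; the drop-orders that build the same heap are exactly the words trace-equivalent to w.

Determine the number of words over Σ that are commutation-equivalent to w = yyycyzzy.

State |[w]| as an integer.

28

0(y) covers ∅
1(y) covers 0:y
2(y) covers 1:y
3(c) covers 2:y
4(y) covers 3:c
5(z) covers ∅
6(z) covers 5:z
7(y) covers 4:y
floor of heap: 0:y, 5:z
completions by unplaced set U, small U first (add the entries for U minus each lowest piece of U):
  |U|=1: {6}:1  {7}:1
  |U|=2: {4,7}:1  {5,6}:1  {6,7}:2
  |U|=3: {3,4,7}:1  {4,6,7}:3  {5,6,7}:3
  |U|=4: {2,3,4,7}:1  {3,4,6,7}:4  {4,5,6,7}:6
  |U|=5: {1,2,3,4,7}:1  {2,3,4,6,7}:5  {3,4,5,6,7}:10
  |U|=6: {0,1,2,3,4,7}:1  {1,2,3,4,6,7}:6  {2,3,4,5,6,7}:15
  start at 0(y): 21
  start at 5(z): 7
sum over floor = 28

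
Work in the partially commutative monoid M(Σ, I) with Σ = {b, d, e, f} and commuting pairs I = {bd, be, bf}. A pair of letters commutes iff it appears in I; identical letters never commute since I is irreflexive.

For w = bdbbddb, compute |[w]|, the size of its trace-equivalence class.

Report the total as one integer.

35

piece 0:b — minimal
piece 1:d — minimal
piece 2:b rests on {0:b}
piece 3:b rests on {2:b}
piece 4:d rests on {1:d}
piece 5:d rests on {4:d}
piece 6:b rests on {3:b}
minimal pieces: {0:b, 1:d}
ways to finish when only these pieces remain (= sum over removing one remaining piece with nothing left below it):
  1 left: {5}→1  {6}→1
  2 left: {3,6}→1  {4,5}→1  {5,6}→2
  3 left: {1,4,5}→1  {2,3,6}→1  {3,5,6}→3  {4,5,6}→3
  4 left: {0,2,3,6}→1  {1,4,5,6}→4  {2,3,5,6}→4  {3,4,5,6}→6
  5 left: {0,2,3,5,6}→5  {1,3,4,5,6}→10  {2,3,4,5,6}→10
  placing 0:b first → 20 extensions
  placing 1:d first → 15 extensions
total linear extensions = 35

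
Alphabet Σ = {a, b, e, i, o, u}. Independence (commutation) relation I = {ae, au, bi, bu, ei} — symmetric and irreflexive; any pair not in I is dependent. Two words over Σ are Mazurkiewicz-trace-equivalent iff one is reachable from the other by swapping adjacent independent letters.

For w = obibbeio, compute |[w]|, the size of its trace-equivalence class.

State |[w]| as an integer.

drop 0:o onto floor
drop 1:b onto {0:o}
drop 2:i onto {0:o}
drop 3:b onto {1:b}
drop 4:b onto {3:b}
drop 5:e onto {4:b}
drop 6:i onto {2:i}
drop 7:o onto {5:e, 6:i}
ground layer = {0:o}
drop-orders for the pieces not yet dropped (sum over which currently-grounded one goes next):
  1 to go: {7} 1
  2 to go: {5,7} 1  {6,7} 1
  3 to go: {2,6,7} 1  {4,5,7} 1  {5,6,7} 2
  4 to go: {2,5,6,7} 3  {3,4,5,7} 1  {4,5,6,7} 3
  5 to go: {1,3,4,5,7} 1  {2,4,5,6,7} 6  {3,4,5,6,7} 4
  6 to go: {1,3,4,5,6,7} 5  {2,3,4,5,6,7} 10
  if 0:o drops first: 15 orders

15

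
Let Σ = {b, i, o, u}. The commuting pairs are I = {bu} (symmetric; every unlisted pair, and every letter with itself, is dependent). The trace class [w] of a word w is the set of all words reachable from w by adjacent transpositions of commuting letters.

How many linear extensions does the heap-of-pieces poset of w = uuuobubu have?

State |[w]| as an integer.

6

piece 0:u — minimal
piece 1:u rests on {0:u}
piece 2:u rests on {1:u}
piece 3:o rests on {2:u}
piece 4:b rests on {3:o}
piece 5:u rests on {3:o}
piece 6:b rests on {4:b}
piece 7:u rests on {5:u}
minimal pieces: {0:u}
ways to finish when only these pieces remain (= sum over removing one remaining piece with nothing left below it):
  1 left: {6}→1  {7}→1
  2 left: {4,6}→1  {5,7}→1  {6,7}→2
  3 left: {4,6,7}→3  {5,6,7}→3
  4 left: {4,5,6,7}→6
  5 left: {3,4,5,6,7}→6
  6 left: {2,3,4,5,6,7}→6
  placing 0:u first → 6 extensions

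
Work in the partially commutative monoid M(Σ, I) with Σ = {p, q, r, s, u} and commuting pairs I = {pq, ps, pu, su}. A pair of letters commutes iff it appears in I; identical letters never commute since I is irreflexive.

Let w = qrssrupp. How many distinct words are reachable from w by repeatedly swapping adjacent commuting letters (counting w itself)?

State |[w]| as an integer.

drop 0:q onto floor
drop 1:r onto {0:q}
drop 2:s onto {1:r}
drop 3:s onto {2:s}
drop 4:r onto {3:s}
drop 5:u onto {4:r}
drop 6:p onto {4:r}
drop 7:p onto {6:p}
ground layer = {0:q}
drop-orders for the pieces not yet dropped (sum over which currently-grounded one goes next):
  1 to go: {5} 1  {7} 1
  2 to go: {5,7} 2  {6,7} 1
  3 to go: {5,6,7} 3
  4 to go: {4,5,6,7} 3
  5 to go: {3,4,5,6,7} 3
  6 to go: {2,3,4,5,6,7} 3
  if 0:q drops first: 3 orders

3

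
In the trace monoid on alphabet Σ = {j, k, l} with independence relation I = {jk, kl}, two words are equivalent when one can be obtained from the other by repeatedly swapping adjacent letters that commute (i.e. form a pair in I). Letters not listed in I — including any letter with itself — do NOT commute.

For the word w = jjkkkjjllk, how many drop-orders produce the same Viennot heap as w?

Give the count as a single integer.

210

piece 0:j — minimal
piece 1:j rests on {0:j}
piece 2:k — minimal
piece 3:k rests on {2:k}
piece 4:k rests on {3:k}
piece 5:j rests on {1:j}
piece 6:j rests on {5:j}
piece 7:l rests on {6:j}
piece 8:l rests on {7:l}
piece 9:k rests on {4:k}
minimal pieces: {0:j, 2:k}
ways to finish when only these pieces remain (= sum over removing one remaining piece with nothing left below it):
  1 left: {8}→1  {9}→1
  2 left: {4,9}→1  {7,8}→1  {8,9}→2
  3 left: {3,4,9}→1  {4,8,9}→3  {6,7,8}→1  {7,8,9}→3
  4 left: {2,3,4,9}→1  {3,4,8,9}→4  {4,7,8,9}→6  {5,6,7,8}→1  {6,7,8,9}→4
  5 left: {1,5,6,7,8}→1  {2,3,4,8,9}→5  {3,4,7,8,9}→10  {4,6,7,8,9}→10  {5,6,7,8,9}→5
  6 left: {0,1,5,6,7,8}→1  {1,5,6,7,8,9}→6  {2,3,4,7,8,9}→15  {3,4,6,7,8,9}→20  {4,5,6,7,8,9}→15
  7 left: {0,1,5,6,7,8,9}→7  {1,4,5,6,7,8,9}→21  {2,3,4,6,7,8,9}→35  {3,4,5,6,7,8,9}→35
  8 left: {0,1,4,5,6,7,8,9}→28  {1,3,4,5,6,7,8,9}→56  {2,3,4,5,6,7,8,9}→70
  placing 0:j first → 126 extensions
  placing 2:k first → 84 extensions
total linear extensions = 210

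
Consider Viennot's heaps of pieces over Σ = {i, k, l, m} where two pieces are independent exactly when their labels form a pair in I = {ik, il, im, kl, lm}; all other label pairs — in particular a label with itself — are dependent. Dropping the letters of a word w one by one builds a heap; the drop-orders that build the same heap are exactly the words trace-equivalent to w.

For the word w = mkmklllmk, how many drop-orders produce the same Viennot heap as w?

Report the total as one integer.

84

drop 0:m onto floor
drop 1:k onto {0:m}
drop 2:m onto {1:k}
drop 3:k onto {2:m}
drop 4:l onto floor
drop 5:l onto {4:l}
drop 6:l onto {5:l}
drop 7:m onto {3:k}
drop 8:k onto {7:m}
ground layer = {0:m, 4:l}
drop-orders for the pieces not yet dropped (sum over which currently-grounded one goes next):
  1 to go: {6} 1  {8} 1
  2 to go: {5,6} 1  {6,8} 2  {7,8} 1
  3 to go: {3,7,8} 1  {4,5,6} 1  {5,6,8} 3  {6,7,8} 3
  4 to go: {2,3,7,8} 1  {3,6,7,8} 4  {4,5,6,8} 4  {5,6,7,8} 6
  5 to go: {1,2,3,7,8} 1  {2,3,6,7,8} 5  {3,5,6,7,8} 10  {4,5,6,7,8} 10
  6 to go: {0,1,2,3,7,8} 1  {1,2,3,6,7,8} 6  {2,3,5,6,7,8} 15  {3,4,5,6,7,8} 20
  7 to go: {0,1,2,3,6,7,8} 7  {1,2,3,5,6,7,8} 21  {2,3,4,5,6,7,8} 35
  if 0:m drops first: 56 orders
  if 4:l drops first: 28 orders
heap linearizations: 84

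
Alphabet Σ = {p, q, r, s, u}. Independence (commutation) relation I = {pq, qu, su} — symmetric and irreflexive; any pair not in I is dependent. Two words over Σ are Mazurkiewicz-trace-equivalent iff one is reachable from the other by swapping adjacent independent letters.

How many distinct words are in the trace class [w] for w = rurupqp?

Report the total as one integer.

0(r) covers ∅
1(u) covers 0:r
2(r) covers 1:u
3(u) covers 2:r
4(p) covers 3:u
5(q) covers 2:r
6(p) covers 4:p
floor of heap: 0:r
completions by unplaced set U, small U first (add the entries for U minus each lowest piece of U):
  |U|=1: {5}:1  {6}:1
  |U|=2: {4,6}:1  {5,6}:2
  |U|=3: {3,4,6}:1  {4,5,6}:3
  |U|=4: {3,4,5,6}:4
  |U|=5: {2,3,4,5,6}:4
  start at 0(r): 4

4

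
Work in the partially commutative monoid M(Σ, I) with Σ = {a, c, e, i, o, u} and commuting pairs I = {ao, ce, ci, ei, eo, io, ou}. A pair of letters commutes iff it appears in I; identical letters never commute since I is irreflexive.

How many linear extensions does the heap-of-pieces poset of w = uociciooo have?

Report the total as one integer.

#0=u has no predecessor
#1=o has no predecessor
#2=c depends on [0:u, 1:o]
#3=i depends on [0:u]
#4=c depends on [2:c]
#5=i depends on [3:i]
#6=o depends on [4:c]
#7=o depends on [6:o]
#8=o depends on [7:o]
sources: [0:u, 1:o]
N(rest) = Σ N(rest − s) over sources s of rest; N(one piece) = 1:
  size 1 → [5]=1  [8]=1
  size 2 → [3,5]=1  [5,8]=2  [7,8]=1
  size 3 → [3,5,8]=3  [5,7,8]=3  [6,7,8]=1
  size 4 → [3,5,7,8]=6  [4,6,7,8]=1  [5,6,7,8]=4
  size 5 → [2,4,6,7,8]=1  [3,5,6,7,8]=10  [4,5,6,7,8]=5
  size 6 → [1,2,4,6,7,8]=1  [2,4,5,6,7,8]=6  [3,4,5,6,7,8]=15
  size 7 → [1,2,4,5,6,7,8]=7  [2,3,4,5,6,7,8]=21
  first=0(u) contributes 28
  first=1(o) contributes 21
|[w]| = 49

49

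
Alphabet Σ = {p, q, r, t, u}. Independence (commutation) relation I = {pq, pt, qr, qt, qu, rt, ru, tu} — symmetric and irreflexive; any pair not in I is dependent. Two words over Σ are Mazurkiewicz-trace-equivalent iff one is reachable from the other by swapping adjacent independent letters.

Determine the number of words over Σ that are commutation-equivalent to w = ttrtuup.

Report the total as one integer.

105

piece 0:t — minimal
piece 1:t rests on {0:t}
piece 2:r — minimal
piece 3:t rests on {1:t}
piece 4:u — minimal
piece 5:u rests on {4:u}
piece 6:p rests on {2:r, 5:u}
minimal pieces: {0:t, 2:r, 4:u}
ways to finish when only these pieces remain (= sum over removing one remaining piece with nothing left below it):
  1 left: {3}→1  {6}→1
  2 left: {1,3}→1  {2,6}→1  {3,6}→2  {5,6}→1
  3 left: {0,1,3}→1  {1,3,6}→3  {2,3,6}→3  {2,5,6}→2  {3,5,6}→3  {4,5,6}→1
  4 left: {0,1,3,6}→4  {1,2,3,6}→6  {1,3,5,6}→6  {2,3,5,6}→8  {2,4,5,6}→3  {3,4,5,6}→4
  5 left: {0,1,2,3,6}→10  {0,1,3,5,6}→10  {1,2,3,5,6}→20  {1,3,4,5,6}→10  {2,3,4,5,6}→15
  placing 0:t first → 45 extensions
  placing 2:r first → 20 extensions
  placing 4:u first → 40 extensions
total linear extensions = 105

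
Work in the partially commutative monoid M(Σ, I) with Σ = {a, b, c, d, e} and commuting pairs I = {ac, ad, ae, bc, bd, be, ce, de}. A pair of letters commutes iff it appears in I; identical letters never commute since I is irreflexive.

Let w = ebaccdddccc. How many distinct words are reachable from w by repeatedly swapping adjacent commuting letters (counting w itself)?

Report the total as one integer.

0(e) covers ∅
1(b) covers ∅
2(a) covers 1:b
3(c) covers ∅
4(c) covers 3:c
5(d) covers 4:c
6(d) covers 5:d
7(d) covers 6:d
8(c) covers 7:d
9(c) covers 8:c
10(c) covers 9:c
floor of heap: 0:e, 1:b, 3:c
completions by unplaced set U, small U first (add the entries for U minus each lowest piece of U):
  |U|=1: {0}:1  {2}:1  {10}:1
  |U|=2: {0,2}:2  {0,10}:2  {1,2}:1  {2,10}:2  {9,10}:1
  |U|=3: {0,1,2}:3  {0,2,10}:6  {0,9,10}:3  {1,2,10}:3  {2,9,10}:3  {8,9,10}:1
  |U|=4: {0,1,2,10}:12  {0,2,9,10}:12  {0,8,9,10}:4  {1,2,9,10}:6  {2,8,9,10}:4  {7,8,9,10}:1
  |U|=5: {0,1,2,9,10}:30  {0,2,8,9,10}:20  {0,7,8,9,10}:5  {1,2,8,9,10}:10  {2,7,8,9,10}:5  {6,7,8,9,10}:1
  |U|=6: {0,1,2,8,9,10}:60  {0,2,7,8,9,10}:30  {0,6,7,8,9,10}:6  {1,2,7,8,9,10}:15  {2,6,7,8,9,10}:6  {5,6,7,8,9,10}:1
  |U|=7: {0,1,2,7,8,9,10}:105  {0,2,6,7,8,9,10}:42  {0,5,6,7,8,9,10}:7  {1,2,6,7,8,9,10}:21  {2,5,6,7,8,9,10}:7  {4,5,6,7,8,9,10}:1
  |U|=8: {0,1,2,6,7,8,9,10}:168  {0,2,5,6,7,8,9,10}:56  {0,4,5,6,7,8,9,10}:8  {1,2,5,6,7,8,9,10}:28  {2,4,5,6,7,8,9,10}:8  {3,4,5,6,7,8,9,10}:1
  |U|=9: {0,1,2,5,6,7,8,9,10}:252  {0,2,4,5,6,7,8,9,10}:72  {0,3,4,5,6,7,8,9,10}:9  {1,2,4,5,6,7,8,9,10}:36  {2,3,4,5,6,7,8,9,10}:9
  start at 0(e): 45
  start at 1(b): 90
  start at 3(c): 360
sum over floor = 495

495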